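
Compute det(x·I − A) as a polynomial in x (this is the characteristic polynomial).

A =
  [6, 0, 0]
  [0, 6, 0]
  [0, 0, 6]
x^3 - 18*x^2 + 108*x - 216

Expanding det(x·I − A) (e.g. by cofactor expansion or by noting that A is similar to its Jordan form J, which has the same characteristic polynomial as A) gives
  χ_A(x) = x^3 - 18*x^2 + 108*x - 216
which factors as (x - 6)^3. The eigenvalues (with algebraic multiplicities) are λ = 6 with multiplicity 3.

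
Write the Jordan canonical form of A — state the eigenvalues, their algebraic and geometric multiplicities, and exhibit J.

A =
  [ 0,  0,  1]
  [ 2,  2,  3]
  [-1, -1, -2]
J_3(0)

The characteristic polynomial is
  det(x·I − A) = x^3

Eigenvalues and multiplicities (the geometric multiplicity of λ is n − rank(A − λI), which equals the number of Jordan blocks for λ):
  λ = 0: algebraic multiplicity = 3, geometric multiplicity = 1

Determining the block sizes for each eigenvalue:
  λ = 0: one block (gm = 1), so the single block has size am = 3 → block sizes [3]

Assembling the blocks gives a Jordan form
J =
  [0, 1, 0]
  [0, 0, 1]
  [0, 0, 0]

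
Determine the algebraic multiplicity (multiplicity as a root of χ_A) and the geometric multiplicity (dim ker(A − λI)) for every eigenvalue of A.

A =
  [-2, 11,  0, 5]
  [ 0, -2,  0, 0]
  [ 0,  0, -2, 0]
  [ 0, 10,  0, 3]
λ = -2: alg = 3, geom = 2; λ = 3: alg = 1, geom = 1

Step 1 — factor the characteristic polynomial to read off the algebraic multiplicities:
  χ_A(x) = (x - 3)*(x + 2)^3

Step 2 — compute geometric multiplicities via the rank-nullity identity g(λ) = n − rank(A − λI):
  rank(A − (-2)·I) = 2, so dim ker(A − (-2)·I) = n − 2 = 2
  rank(A − (3)·I) = 3, so dim ker(A − (3)·I) = n − 3 = 1

Summary:
  λ = -2: algebraic multiplicity = 3, geometric multiplicity = 2
  λ = 3: algebraic multiplicity = 1, geometric multiplicity = 1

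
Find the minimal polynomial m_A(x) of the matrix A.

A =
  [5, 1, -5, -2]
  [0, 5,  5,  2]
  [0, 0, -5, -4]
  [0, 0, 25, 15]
x^3 - 15*x^2 + 75*x - 125

The characteristic polynomial is χ_A(x) = (x - 5)^4, so the eigenvalues are known. The minimal polynomial is
  m_A(x) = Π_λ (x − λ)^{k_λ}
where k_λ is the size of the *largest* Jordan block for λ (equivalently, the smallest k with (A − λI)^k v = 0 for every generalised eigenvector v of λ).

  λ = 5: largest Jordan block has size 3, contributing (x − 5)^3

So m_A(x) = (x - 5)^3 = x^3 - 15*x^2 + 75*x - 125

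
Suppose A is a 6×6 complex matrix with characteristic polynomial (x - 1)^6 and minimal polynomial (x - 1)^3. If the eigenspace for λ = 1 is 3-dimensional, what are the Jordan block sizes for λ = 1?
Block sizes for λ = 1: [3, 2, 1]

Step 1 — from the characteristic polynomial, algebraic multiplicity of λ = 1 is 6. From dim ker(A − (1)·I) = 3, there are exactly 3 Jordan blocks for λ = 1.
Step 2 — from the minimal polynomial, the factor (x − 1)^3 tells us the largest block for λ = 1 has size 3.
Step 3 — with total size 6, 3 blocks, and largest block 3, the block sizes (in nonincreasing order) are [3, 2, 1].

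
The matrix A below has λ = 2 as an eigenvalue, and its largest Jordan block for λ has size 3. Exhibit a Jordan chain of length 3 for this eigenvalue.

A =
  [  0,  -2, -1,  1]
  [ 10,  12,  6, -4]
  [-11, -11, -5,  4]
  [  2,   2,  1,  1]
A Jordan chain for λ = 2 of length 3:
v_1 = (-3, 6, -3, 3)ᵀ
v_2 = (-2, 10, -11, 2)ᵀ
v_3 = (1, 0, 0, 0)ᵀ

Let N = A − (2)·I. We want v_3 with N^3 v_3 = 0 but N^2 v_3 ≠ 0; then v_{j-1} := N · v_j for j = 3, …, 2.

Pick v_3 = (1, 0, 0, 0)ᵀ.
Then v_2 = N · v_3 = (-2, 10, -11, 2)ᵀ.
Then v_1 = N · v_2 = (-3, 6, -3, 3)ᵀ.

Sanity check: (A − (2)·I) v_1 = (0, 0, 0, 0)ᵀ = 0. ✓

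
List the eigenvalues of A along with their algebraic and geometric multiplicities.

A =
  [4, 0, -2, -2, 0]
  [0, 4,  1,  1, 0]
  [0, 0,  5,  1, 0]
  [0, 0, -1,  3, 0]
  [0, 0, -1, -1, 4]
λ = 4: alg = 5, geom = 4

Step 1 — factor the characteristic polynomial to read off the algebraic multiplicities:
  χ_A(x) = (x - 4)^5

Step 2 — compute geometric multiplicities via the rank-nullity identity g(λ) = n − rank(A − λI):
  rank(A − (4)·I) = 1, so dim ker(A − (4)·I) = n − 1 = 4

Summary:
  λ = 4: algebraic multiplicity = 5, geometric multiplicity = 4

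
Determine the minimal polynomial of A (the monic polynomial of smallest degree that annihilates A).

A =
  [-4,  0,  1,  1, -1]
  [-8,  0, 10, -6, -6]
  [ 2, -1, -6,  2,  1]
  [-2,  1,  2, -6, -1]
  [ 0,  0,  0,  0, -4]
x^2 + 8*x + 16

The characteristic polynomial is χ_A(x) = (x + 4)^5, so the eigenvalues are known. The minimal polynomial is
  m_A(x) = Π_λ (x − λ)^{k_λ}
where k_λ is the size of the *largest* Jordan block for λ (equivalently, the smallest k with (A − λI)^k v = 0 for every generalised eigenvector v of λ).

  λ = -4: largest Jordan block has size 2, contributing (x + 4)^2

So m_A(x) = (x + 4)^2 = x^2 + 8*x + 16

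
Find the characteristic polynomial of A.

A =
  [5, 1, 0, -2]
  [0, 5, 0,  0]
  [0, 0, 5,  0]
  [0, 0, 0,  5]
x^4 - 20*x^3 + 150*x^2 - 500*x + 625

Expanding det(x·I − A) (e.g. by cofactor expansion or by noting that A is similar to its Jordan form J, which has the same characteristic polynomial as A) gives
  χ_A(x) = x^4 - 20*x^3 + 150*x^2 - 500*x + 625
which factors as (x - 5)^4. The eigenvalues (with algebraic multiplicities) are λ = 5 with multiplicity 4.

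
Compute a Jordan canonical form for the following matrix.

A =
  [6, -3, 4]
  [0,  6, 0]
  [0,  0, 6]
J_2(6) ⊕ J_1(6)

The characteristic polynomial is
  det(x·I − A) = x^3 - 18*x^2 + 108*x - 216 = (x - 6)^3

Eigenvalues and multiplicities (the geometric multiplicity of λ is n − rank(A − λI), which equals the number of Jordan blocks for λ):
  λ = 6: algebraic multiplicity = 3, geometric multiplicity = 2

Determining the block sizes for each eigenvalue:
  λ = 6: 2 blocks summing to 3 forces exactly one block of size 2 and the rest size 1 → block sizes [2, 1]

Assembling the blocks gives a Jordan form
J =
  [6, 1, 0]
  [0, 6, 0]
  [0, 0, 6]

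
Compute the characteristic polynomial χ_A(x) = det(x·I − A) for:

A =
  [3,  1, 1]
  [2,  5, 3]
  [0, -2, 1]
x^3 - 9*x^2 + 27*x - 27

Expanding det(x·I − A) (e.g. by cofactor expansion or by noting that A is similar to its Jordan form J, which has the same characteristic polynomial as A) gives
  χ_A(x) = x^3 - 9*x^2 + 27*x - 27
which factors as (x - 3)^3. The eigenvalues (with algebraic multiplicities) are λ = 3 with multiplicity 3.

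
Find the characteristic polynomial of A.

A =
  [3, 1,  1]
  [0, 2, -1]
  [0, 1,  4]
x^3 - 9*x^2 + 27*x - 27

Expanding det(x·I − A) (e.g. by cofactor expansion or by noting that A is similar to its Jordan form J, which has the same characteristic polynomial as A) gives
  χ_A(x) = x^3 - 9*x^2 + 27*x - 27
which factors as (x - 3)^3. The eigenvalues (with algebraic multiplicities) are λ = 3 with multiplicity 3.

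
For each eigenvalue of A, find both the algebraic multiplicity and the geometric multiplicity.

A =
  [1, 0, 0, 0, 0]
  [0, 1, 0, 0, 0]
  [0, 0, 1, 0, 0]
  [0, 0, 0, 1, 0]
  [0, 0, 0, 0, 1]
λ = 1: alg = 5, geom = 5

Step 1 — factor the characteristic polynomial to read off the algebraic multiplicities:
  χ_A(x) = (x - 1)^5

Step 2 — compute geometric multiplicities via the rank-nullity identity g(λ) = n − rank(A − λI):
  rank(A − (1)·I) = 0, so dim ker(A − (1)·I) = n − 0 = 5

Summary:
  λ = 1: algebraic multiplicity = 5, geometric multiplicity = 5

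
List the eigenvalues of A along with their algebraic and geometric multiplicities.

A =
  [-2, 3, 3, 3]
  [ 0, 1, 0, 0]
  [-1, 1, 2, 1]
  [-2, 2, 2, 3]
λ = 1: alg = 4, geom = 3

Step 1 — factor the characteristic polynomial to read off the algebraic multiplicities:
  χ_A(x) = (x - 1)^4

Step 2 — compute geometric multiplicities via the rank-nullity identity g(λ) = n − rank(A − λI):
  rank(A − (1)·I) = 1, so dim ker(A − (1)·I) = n − 1 = 3

Summary:
  λ = 1: algebraic multiplicity = 4, geometric multiplicity = 3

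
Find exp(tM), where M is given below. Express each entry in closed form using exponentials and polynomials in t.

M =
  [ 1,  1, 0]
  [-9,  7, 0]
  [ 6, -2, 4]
e^{tM} =
  [-3*t*exp(4*t) + exp(4*t), t*exp(4*t), 0]
  [-9*t*exp(4*t), 3*t*exp(4*t) + exp(4*t), 0]
  [6*t*exp(4*t), -2*t*exp(4*t), exp(4*t)]

Strategy: write M = P · J · P⁻¹ where J is a Jordan canonical form, so e^{tM} = P · e^{tJ} · P⁻¹, and e^{tJ} can be computed block-by-block.

M has Jordan form
J =
  [4, 1, 0]
  [0, 4, 0]
  [0, 0, 4]
(up to reordering of blocks).

Per-block formulas:
  For a 1×1 block at λ = 4: exp(t · [4]) = [e^(4t)].
  For a 2×2 Jordan block J_2(4): exp(t · J_2(4)) = e^(4t)·(I + t·N), where N is the 2×2 nilpotent shift.

After assembling e^{tJ} and conjugating by P, we get:

e^{tM} =
  [-3*t*exp(4*t) + exp(4*t), t*exp(4*t), 0]
  [-9*t*exp(4*t), 3*t*exp(4*t) + exp(4*t), 0]
  [6*t*exp(4*t), -2*t*exp(4*t), exp(4*t)]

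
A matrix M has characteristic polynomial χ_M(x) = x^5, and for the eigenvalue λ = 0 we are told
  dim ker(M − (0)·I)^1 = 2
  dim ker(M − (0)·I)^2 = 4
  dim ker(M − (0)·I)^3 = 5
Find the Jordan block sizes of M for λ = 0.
Block sizes for λ = 0: [3, 2]

From the dimensions of kernels of powers, the number of Jordan blocks of size at least j is d_j − d_{j−1} where d_j = dim ker(N^j) (with d_0 = 0). Computing the differences gives [2, 2, 1].
The number of blocks of size exactly k is (#blocks of size ≥ k) − (#blocks of size ≥ k + 1), so the partition is: 1 block(s) of size 2, 1 block(s) of size 3.
In nonincreasing order the block sizes are [3, 2].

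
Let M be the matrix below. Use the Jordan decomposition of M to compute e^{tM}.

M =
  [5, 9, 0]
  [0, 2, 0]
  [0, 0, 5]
e^{tM} =
  [exp(5*t), 3*exp(5*t) - 3*exp(2*t), 0]
  [0, exp(2*t), 0]
  [0, 0, exp(5*t)]

Strategy: write M = P · J · P⁻¹ where J is a Jordan canonical form, so e^{tM} = P · e^{tJ} · P⁻¹, and e^{tJ} can be computed block-by-block.

M has Jordan form
J =
  [2, 0, 0]
  [0, 5, 0]
  [0, 0, 5]
(up to reordering of blocks).

Per-block formulas:
  For a 1×1 block at λ = 5: exp(t · [5]) = [e^(5t)].
  For a 1×1 block at λ = 2: exp(t · [2]) = [e^(2t)].

After assembling e^{tJ} and conjugating by P, we get:

e^{tM} =
  [exp(5*t), 3*exp(5*t) - 3*exp(2*t), 0]
  [0, exp(2*t), 0]
  [0, 0, exp(5*t)]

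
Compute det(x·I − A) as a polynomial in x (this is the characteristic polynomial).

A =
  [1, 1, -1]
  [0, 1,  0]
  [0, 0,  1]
x^3 - 3*x^2 + 3*x - 1

Expanding det(x·I − A) (e.g. by cofactor expansion or by noting that A is similar to its Jordan form J, which has the same characteristic polynomial as A) gives
  χ_A(x) = x^3 - 3*x^2 + 3*x - 1
which factors as (x - 1)^3. The eigenvalues (with algebraic multiplicities) are λ = 1 with multiplicity 3.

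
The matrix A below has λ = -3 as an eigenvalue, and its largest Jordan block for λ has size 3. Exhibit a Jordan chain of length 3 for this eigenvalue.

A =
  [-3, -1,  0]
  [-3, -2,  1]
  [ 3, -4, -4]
A Jordan chain for λ = -3 of length 3:
v_1 = (3, 0, 9)ᵀ
v_2 = (0, -3, 3)ᵀ
v_3 = (1, 0, 0)ᵀ

Let N = A − (-3)·I. We want v_3 with N^3 v_3 = 0 but N^2 v_3 ≠ 0; then v_{j-1} := N · v_j for j = 3, …, 2.

Pick v_3 = (1, 0, 0)ᵀ.
Then v_2 = N · v_3 = (0, -3, 3)ᵀ.
Then v_1 = N · v_2 = (3, 0, 9)ᵀ.

Sanity check: (A − (-3)·I) v_1 = (0, 0, 0)ᵀ = 0. ✓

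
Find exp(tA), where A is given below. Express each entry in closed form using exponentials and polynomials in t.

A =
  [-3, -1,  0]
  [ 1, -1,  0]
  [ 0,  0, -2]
e^{tA} =
  [-t*exp(-2*t) + exp(-2*t), -t*exp(-2*t), 0]
  [t*exp(-2*t), t*exp(-2*t) + exp(-2*t), 0]
  [0, 0, exp(-2*t)]

Strategy: write A = P · J · P⁻¹ where J is a Jordan canonical form, so e^{tA} = P · e^{tJ} · P⁻¹, and e^{tJ} can be computed block-by-block.

A has Jordan form
J =
  [-2,  1,  0]
  [ 0, -2,  0]
  [ 0,  0, -2]
(up to reordering of blocks).

Per-block formulas:
  For a 2×2 Jordan block J_2(-2): exp(t · J_2(-2)) = e^(-2t)·(I + t·N), where N is the 2×2 nilpotent shift.
  For a 1×1 block at λ = -2: exp(t · [-2]) = [e^(-2t)].

After assembling e^{tJ} and conjugating by P, we get:

e^{tA} =
  [-t*exp(-2*t) + exp(-2*t), -t*exp(-2*t), 0]
  [t*exp(-2*t), t*exp(-2*t) + exp(-2*t), 0]
  [0, 0, exp(-2*t)]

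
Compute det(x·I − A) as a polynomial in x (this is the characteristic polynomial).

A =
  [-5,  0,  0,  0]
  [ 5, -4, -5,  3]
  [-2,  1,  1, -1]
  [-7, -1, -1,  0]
x^4 + 8*x^3 + 18*x^2 + 16*x + 5

Expanding det(x·I − A) (e.g. by cofactor expansion or by noting that A is similar to its Jordan form J, which has the same characteristic polynomial as A) gives
  χ_A(x) = x^4 + 8*x^3 + 18*x^2 + 16*x + 5
which factors as (x + 1)^3*(x + 5). The eigenvalues (with algebraic multiplicities) are λ = -5 with multiplicity 1, λ = -1 with multiplicity 3.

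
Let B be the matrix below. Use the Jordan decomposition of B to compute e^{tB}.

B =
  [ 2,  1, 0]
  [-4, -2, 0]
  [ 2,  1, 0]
e^{tB} =
  [2*t + 1, t, 0]
  [-4*t, 1 - 2*t, 0]
  [2*t, t, 1]

Strategy: write B = P · J · P⁻¹ where J is a Jordan canonical form, so e^{tB} = P · e^{tJ} · P⁻¹, and e^{tJ} can be computed block-by-block.

B has Jordan form
J =
  [0, 1, 0]
  [0, 0, 0]
  [0, 0, 0]
(up to reordering of blocks).

Per-block formulas:
  For a 1×1 block at λ = 0: exp(t · [0]) = [e^(0t)].
  For a 2×2 Jordan block J_2(0): exp(t · J_2(0)) = e^(0t)·(I + t·N), where N is the 2×2 nilpotent shift.

After assembling e^{tJ} and conjugating by P, we get:

e^{tB} =
  [2*t + 1, t, 0]
  [-4*t, 1 - 2*t, 0]
  [2*t, t, 1]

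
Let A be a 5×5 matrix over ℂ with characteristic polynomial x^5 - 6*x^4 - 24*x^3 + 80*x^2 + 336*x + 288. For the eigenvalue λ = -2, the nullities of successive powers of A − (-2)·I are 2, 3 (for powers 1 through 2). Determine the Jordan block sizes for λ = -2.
Block sizes for λ = -2: [2, 1]

From the dimensions of kernels of powers, the number of Jordan blocks of size at least j is d_j − d_{j−1} where d_j = dim ker(N^j) (with d_0 = 0). Computing the differences gives [2, 1].
The number of blocks of size exactly k is (#blocks of size ≥ k) − (#blocks of size ≥ k + 1), so the partition is: 1 block(s) of size 1, 1 block(s) of size 2.
In nonincreasing order the block sizes are [2, 1].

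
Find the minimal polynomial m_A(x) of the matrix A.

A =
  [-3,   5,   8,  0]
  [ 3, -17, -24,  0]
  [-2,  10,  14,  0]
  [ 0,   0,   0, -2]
x^2 + 4*x + 4

The characteristic polynomial is χ_A(x) = (x + 2)^4, so the eigenvalues are known. The minimal polynomial is
  m_A(x) = Π_λ (x − λ)^{k_λ}
where k_λ is the size of the *largest* Jordan block for λ (equivalently, the smallest k with (A − λI)^k v = 0 for every generalised eigenvector v of λ).

  λ = -2: largest Jordan block has size 2, contributing (x + 2)^2

So m_A(x) = (x + 2)^2 = x^2 + 4*x + 4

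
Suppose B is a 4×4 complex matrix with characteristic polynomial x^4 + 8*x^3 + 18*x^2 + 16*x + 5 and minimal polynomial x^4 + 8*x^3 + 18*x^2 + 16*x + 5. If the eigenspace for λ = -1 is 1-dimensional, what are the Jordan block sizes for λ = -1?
Block sizes for λ = -1: [3]

Step 1 — from the characteristic polynomial, algebraic multiplicity of λ = -1 is 3. From dim ker(B − (-1)·I) = 1, there are exactly 1 Jordan blocks for λ = -1.
Step 2 — from the minimal polynomial, the factor (x + 1)^3 tells us the largest block for λ = -1 has size 3.
Step 3 — with total size 3, 1 blocks, and largest block 3, the block sizes (in nonincreasing order) are [3].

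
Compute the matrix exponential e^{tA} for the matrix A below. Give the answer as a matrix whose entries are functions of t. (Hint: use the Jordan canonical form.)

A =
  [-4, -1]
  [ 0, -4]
e^{tA} =
  [exp(-4*t), -t*exp(-4*t)]
  [0, exp(-4*t)]

Strategy: write A = P · J · P⁻¹ where J is a Jordan canonical form, so e^{tA} = P · e^{tJ} · P⁻¹, and e^{tJ} can be computed block-by-block.

A has Jordan form
J =
  [-4,  1]
  [ 0, -4]
(up to reordering of blocks).

Per-block formulas:
  For a 2×2 Jordan block J_2(-4): exp(t · J_2(-4)) = e^(-4t)·(I + t·N), where N is the 2×2 nilpotent shift.

After assembling e^{tJ} and conjugating by P, we get:

e^{tA} =
  [exp(-4*t), -t*exp(-4*t)]
  [0, exp(-4*t)]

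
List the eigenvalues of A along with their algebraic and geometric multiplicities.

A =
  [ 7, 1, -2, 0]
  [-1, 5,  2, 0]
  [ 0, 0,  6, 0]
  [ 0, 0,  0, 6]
λ = 6: alg = 4, geom = 3

Step 1 — factor the characteristic polynomial to read off the algebraic multiplicities:
  χ_A(x) = (x - 6)^4

Step 2 — compute geometric multiplicities via the rank-nullity identity g(λ) = n − rank(A − λI):
  rank(A − (6)·I) = 1, so dim ker(A − (6)·I) = n − 1 = 3

Summary:
  λ = 6: algebraic multiplicity = 4, geometric multiplicity = 3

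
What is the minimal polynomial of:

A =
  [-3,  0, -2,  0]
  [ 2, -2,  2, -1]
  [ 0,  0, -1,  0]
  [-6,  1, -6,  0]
x^3 + 5*x^2 + 7*x + 3

The characteristic polynomial is χ_A(x) = (x + 1)^3*(x + 3), so the eigenvalues are known. The minimal polynomial is
  m_A(x) = Π_λ (x − λ)^{k_λ}
where k_λ is the size of the *largest* Jordan block for λ (equivalently, the smallest k with (A − λI)^k v = 0 for every generalised eigenvector v of λ).

  λ = -3: largest Jordan block has size 1, contributing (x + 3)
  λ = -1: largest Jordan block has size 2, contributing (x + 1)^2

So m_A(x) = (x + 1)^2*(x + 3) = x^3 + 5*x^2 + 7*x + 3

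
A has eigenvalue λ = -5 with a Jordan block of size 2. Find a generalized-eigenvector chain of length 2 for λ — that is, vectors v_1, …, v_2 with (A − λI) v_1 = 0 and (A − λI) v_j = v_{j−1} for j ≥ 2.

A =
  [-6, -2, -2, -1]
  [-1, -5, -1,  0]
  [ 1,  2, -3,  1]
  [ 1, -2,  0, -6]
A Jordan chain for λ = -5 of length 2:
v_1 = (-1, -1, 1, 1)ᵀ
v_2 = (1, 0, 0, 0)ᵀ

Let N = A − (-5)·I. We want v_2 with N^2 v_2 = 0 but N^1 v_2 ≠ 0; then v_{j-1} := N · v_j for j = 2, …, 2.

Pick v_2 = (1, 0, 0, 0)ᵀ.
Then v_1 = N · v_2 = (-1, -1, 1, 1)ᵀ.

Sanity check: (A − (-5)·I) v_1 = (0, 0, 0, 0)ᵀ = 0. ✓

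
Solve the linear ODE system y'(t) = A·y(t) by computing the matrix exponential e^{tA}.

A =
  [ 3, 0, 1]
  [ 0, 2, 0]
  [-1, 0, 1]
e^{tA} =
  [t*exp(2*t) + exp(2*t), 0, t*exp(2*t)]
  [0, exp(2*t), 0]
  [-t*exp(2*t), 0, -t*exp(2*t) + exp(2*t)]

Strategy: write A = P · J · P⁻¹ where J is a Jordan canonical form, so e^{tA} = P · e^{tJ} · P⁻¹, and e^{tJ} can be computed block-by-block.

A has Jordan form
J =
  [2, 1, 0]
  [0, 2, 0]
  [0, 0, 2]
(up to reordering of blocks).

Per-block formulas:
  For a 1×1 block at λ = 2: exp(t · [2]) = [e^(2t)].
  For a 2×2 Jordan block J_2(2): exp(t · J_2(2)) = e^(2t)·(I + t·N), where N is the 2×2 nilpotent shift.

After assembling e^{tJ} and conjugating by P, we get:

e^{tA} =
  [t*exp(2*t) + exp(2*t), 0, t*exp(2*t)]
  [0, exp(2*t), 0]
  [-t*exp(2*t), 0, -t*exp(2*t) + exp(2*t)]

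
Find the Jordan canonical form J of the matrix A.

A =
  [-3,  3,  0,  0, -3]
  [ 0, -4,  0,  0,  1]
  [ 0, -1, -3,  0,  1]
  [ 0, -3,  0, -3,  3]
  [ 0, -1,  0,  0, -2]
J_2(-3) ⊕ J_1(-3) ⊕ J_1(-3) ⊕ J_1(-3)

The characteristic polynomial is
  det(x·I − A) = x^5 + 15*x^4 + 90*x^3 + 270*x^2 + 405*x + 243 = (x + 3)^5

Eigenvalues and multiplicities (the geometric multiplicity of λ is n − rank(A − λI), which equals the number of Jordan blocks for λ):
  λ = -3: algebraic multiplicity = 5, geometric multiplicity = 4

Determining the block sizes for each eigenvalue:
  λ = -3: 4 blocks summing to 5 forces exactly one block of size 2 and the rest size 1 → block sizes [2, 1, 1, 1]

Assembling the blocks gives a Jordan form
J =
  [-3,  1,  0,  0,  0]
  [ 0, -3,  0,  0,  0]
  [ 0,  0, -3,  0,  0]
  [ 0,  0,  0, -3,  0]
  [ 0,  0,  0,  0, -3]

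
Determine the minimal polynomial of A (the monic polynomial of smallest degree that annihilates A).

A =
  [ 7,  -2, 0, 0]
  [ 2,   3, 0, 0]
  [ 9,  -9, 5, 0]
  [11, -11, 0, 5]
x^2 - 10*x + 25

The characteristic polynomial is χ_A(x) = (x - 5)^4, so the eigenvalues are known. The minimal polynomial is
  m_A(x) = Π_λ (x − λ)^{k_λ}
where k_λ is the size of the *largest* Jordan block for λ (equivalently, the smallest k with (A − λI)^k v = 0 for every generalised eigenvector v of λ).

  λ = 5: largest Jordan block has size 2, contributing (x − 5)^2

So m_A(x) = (x - 5)^2 = x^2 - 10*x + 25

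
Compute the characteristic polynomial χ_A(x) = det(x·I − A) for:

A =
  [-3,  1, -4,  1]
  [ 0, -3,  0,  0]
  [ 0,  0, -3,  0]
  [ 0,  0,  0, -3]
x^4 + 12*x^3 + 54*x^2 + 108*x + 81

Expanding det(x·I − A) (e.g. by cofactor expansion or by noting that A is similar to its Jordan form J, which has the same characteristic polynomial as A) gives
  χ_A(x) = x^4 + 12*x^3 + 54*x^2 + 108*x + 81
which factors as (x + 3)^4. The eigenvalues (with algebraic multiplicities) are λ = -3 with multiplicity 4.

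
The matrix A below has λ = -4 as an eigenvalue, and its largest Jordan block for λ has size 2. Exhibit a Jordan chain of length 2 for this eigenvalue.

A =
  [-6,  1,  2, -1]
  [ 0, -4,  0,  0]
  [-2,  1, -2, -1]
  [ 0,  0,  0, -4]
A Jordan chain for λ = -4 of length 2:
v_1 = (-2, 0, -2, 0)ᵀ
v_2 = (1, 0, 0, 0)ᵀ

Let N = A − (-4)·I. We want v_2 with N^2 v_2 = 0 but N^1 v_2 ≠ 0; then v_{j-1} := N · v_j for j = 2, …, 2.

Pick v_2 = (1, 0, 0, 0)ᵀ.
Then v_1 = N · v_2 = (-2, 0, -2, 0)ᵀ.

Sanity check: (A − (-4)·I) v_1 = (0, 0, 0, 0)ᵀ = 0. ✓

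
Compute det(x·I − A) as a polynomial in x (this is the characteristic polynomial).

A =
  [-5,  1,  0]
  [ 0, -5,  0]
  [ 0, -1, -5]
x^3 + 15*x^2 + 75*x + 125

Expanding det(x·I − A) (e.g. by cofactor expansion or by noting that A is similar to its Jordan form J, which has the same characteristic polynomial as A) gives
  χ_A(x) = x^3 + 15*x^2 + 75*x + 125
which factors as (x + 5)^3. The eigenvalues (with algebraic multiplicities) are λ = -5 with multiplicity 3.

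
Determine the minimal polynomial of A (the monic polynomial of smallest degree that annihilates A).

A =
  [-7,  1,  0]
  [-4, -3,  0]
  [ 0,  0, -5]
x^2 + 10*x + 25

The characteristic polynomial is χ_A(x) = (x + 5)^3, so the eigenvalues are known. The minimal polynomial is
  m_A(x) = Π_λ (x − λ)^{k_λ}
where k_λ is the size of the *largest* Jordan block for λ (equivalently, the smallest k with (A − λI)^k v = 0 for every generalised eigenvector v of λ).

  λ = -5: largest Jordan block has size 2, contributing (x + 5)^2

So m_A(x) = (x + 5)^2 = x^2 + 10*x + 25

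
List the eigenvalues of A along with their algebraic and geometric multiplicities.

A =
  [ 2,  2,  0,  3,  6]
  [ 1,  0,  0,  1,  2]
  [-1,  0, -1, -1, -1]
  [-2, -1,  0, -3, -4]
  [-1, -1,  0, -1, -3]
λ = -1: alg = 5, geom = 2

Step 1 — factor the characteristic polynomial to read off the algebraic multiplicities:
  χ_A(x) = (x + 1)^5

Step 2 — compute geometric multiplicities via the rank-nullity identity g(λ) = n − rank(A − λI):
  rank(A − (-1)·I) = 3, so dim ker(A − (-1)·I) = n − 3 = 2

Summary:
  λ = -1: algebraic multiplicity = 5, geometric multiplicity = 2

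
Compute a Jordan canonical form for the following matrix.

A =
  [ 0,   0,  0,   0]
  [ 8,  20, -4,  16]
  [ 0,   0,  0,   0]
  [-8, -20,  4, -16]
J_1(0) ⊕ J_1(0) ⊕ J_1(0) ⊕ J_1(4)

The characteristic polynomial is
  det(x·I − A) = x^4 - 4*x^3 = x^3*(x - 4)

Eigenvalues and multiplicities (the geometric multiplicity of λ is n − rank(A − λI), which equals the number of Jordan blocks for λ):
  λ = 0: algebraic multiplicity = 3, geometric multiplicity = 3
  λ = 4: algebraic multiplicity = 1, geometric multiplicity = 1

Determining the block sizes for each eigenvalue:
  λ = 0: gm = am = 3, so every block has size 1 → block sizes [1, 1, 1]
  λ = 4: one block (gm = 1), so the single block has size am = 1 → block sizes [1]

Assembling the blocks gives a Jordan form
J =
  [0, 0, 0, 0]
  [0, 0, 0, 0]
  [0, 0, 0, 0]
  [0, 0, 0, 4]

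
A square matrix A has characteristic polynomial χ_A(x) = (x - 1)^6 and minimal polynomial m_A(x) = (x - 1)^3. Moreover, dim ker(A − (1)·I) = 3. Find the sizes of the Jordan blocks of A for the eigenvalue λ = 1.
Block sizes for λ = 1: [3, 2, 1]

Step 1 — from the characteristic polynomial, algebraic multiplicity of λ = 1 is 6. From dim ker(A − (1)·I) = 3, there are exactly 3 Jordan blocks for λ = 1.
Step 2 — from the minimal polynomial, the factor (x − 1)^3 tells us the largest block for λ = 1 has size 3.
Step 3 — with total size 6, 3 blocks, and largest block 3, the block sizes (in nonincreasing order) are [3, 2, 1].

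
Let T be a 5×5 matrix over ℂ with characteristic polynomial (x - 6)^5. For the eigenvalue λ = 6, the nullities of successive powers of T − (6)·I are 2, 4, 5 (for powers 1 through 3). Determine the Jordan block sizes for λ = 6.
Block sizes for λ = 6: [3, 2]

From the dimensions of kernels of powers, the number of Jordan blocks of size at least j is d_j − d_{j−1} where d_j = dim ker(N^j) (with d_0 = 0). Computing the differences gives [2, 2, 1].
The number of blocks of size exactly k is (#blocks of size ≥ k) − (#blocks of size ≥ k + 1), so the partition is: 1 block(s) of size 2, 1 block(s) of size 3.
In nonincreasing order the block sizes are [3, 2].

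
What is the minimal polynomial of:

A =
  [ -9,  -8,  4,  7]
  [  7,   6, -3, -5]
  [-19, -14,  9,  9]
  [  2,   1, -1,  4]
x^4 - 10*x^3 + 33*x^2 - 40*x + 16

The characteristic polynomial is χ_A(x) = (x - 4)^2*(x - 1)^2, so the eigenvalues are known. The minimal polynomial is
  m_A(x) = Π_λ (x − λ)^{k_λ}
where k_λ is the size of the *largest* Jordan block for λ (equivalently, the smallest k with (A − λI)^k v = 0 for every generalised eigenvector v of λ).

  λ = 1: largest Jordan block has size 2, contributing (x − 1)^2
  λ = 4: largest Jordan block has size 2, contributing (x − 4)^2

So m_A(x) = (x - 4)^2*(x - 1)^2 = x^4 - 10*x^3 + 33*x^2 - 40*x + 16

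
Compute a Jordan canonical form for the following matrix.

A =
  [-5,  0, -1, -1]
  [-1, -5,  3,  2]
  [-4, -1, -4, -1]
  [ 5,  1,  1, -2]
J_2(-4) ⊕ J_2(-4)

The characteristic polynomial is
  det(x·I − A) = x^4 + 16*x^3 + 96*x^2 + 256*x + 256 = (x + 4)^4

Eigenvalues and multiplicities (the geometric multiplicity of λ is n − rank(A − λI), which equals the number of Jordan blocks for λ):
  λ = -4: algebraic multiplicity = 4, geometric multiplicity = 2

Determining the block sizes for each eigenvalue:
  λ = -4: with am = 4 and gm = 2, the partition is not yet determined (e.g. several partitions of 4 into 2 parts exist). Let N = A − (-4)·I. Computing rank(N^1) = 2, rank(N^2) = 0; the number of blocks of size ≥ j is rank(N^{j−1}) − rank(N^j), giving [2, 2]. So we have 2 block(s) of size 2 → block sizes [2, 2]

Assembling the blocks gives a Jordan form
J =
  [-4,  1,  0,  0]
  [ 0, -4,  0,  0]
  [ 0,  0, -4,  1]
  [ 0,  0,  0, -4]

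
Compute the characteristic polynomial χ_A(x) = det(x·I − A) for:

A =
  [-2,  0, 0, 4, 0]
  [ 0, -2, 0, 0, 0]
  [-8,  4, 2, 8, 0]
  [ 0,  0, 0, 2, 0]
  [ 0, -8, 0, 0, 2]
x^5 - 2*x^4 - 8*x^3 + 16*x^2 + 16*x - 32

Expanding det(x·I − A) (e.g. by cofactor expansion or by noting that A is similar to its Jordan form J, which has the same characteristic polynomial as A) gives
  χ_A(x) = x^5 - 2*x^4 - 8*x^3 + 16*x^2 + 16*x - 32
which factors as (x - 2)^3*(x + 2)^2. The eigenvalues (with algebraic multiplicities) are λ = -2 with multiplicity 2, λ = 2 with multiplicity 3.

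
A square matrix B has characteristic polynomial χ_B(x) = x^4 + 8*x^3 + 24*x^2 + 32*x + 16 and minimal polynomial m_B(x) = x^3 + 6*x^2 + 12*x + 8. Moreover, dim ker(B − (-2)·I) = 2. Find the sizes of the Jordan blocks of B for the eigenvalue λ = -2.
Block sizes for λ = -2: [3, 1]

Step 1 — from the characteristic polynomial, algebraic multiplicity of λ = -2 is 4. From dim ker(B − (-2)·I) = 2, there are exactly 2 Jordan blocks for λ = -2.
Step 2 — from the minimal polynomial, the factor (x + 2)^3 tells us the largest block for λ = -2 has size 3.
Step 3 — with total size 4, 2 blocks, and largest block 3, the block sizes (in nonincreasing order) are [3, 1].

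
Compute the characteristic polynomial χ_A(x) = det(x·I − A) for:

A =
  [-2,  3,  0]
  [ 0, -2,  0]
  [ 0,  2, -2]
x^3 + 6*x^2 + 12*x + 8

Expanding det(x·I − A) (e.g. by cofactor expansion or by noting that A is similar to its Jordan form J, which has the same characteristic polynomial as A) gives
  χ_A(x) = x^3 + 6*x^2 + 12*x + 8
which factors as (x + 2)^3. The eigenvalues (with algebraic multiplicities) are λ = -2 with multiplicity 3.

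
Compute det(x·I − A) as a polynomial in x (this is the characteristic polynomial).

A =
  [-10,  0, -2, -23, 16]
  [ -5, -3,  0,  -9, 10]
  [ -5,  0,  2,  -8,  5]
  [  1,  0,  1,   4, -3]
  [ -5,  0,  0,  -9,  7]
x^5 - 15*x^3 + 10*x^2 + 60*x - 72

Expanding det(x·I − A) (e.g. by cofactor expansion or by noting that A is similar to its Jordan form J, which has the same characteristic polynomial as A) gives
  χ_A(x) = x^5 - 15*x^3 + 10*x^2 + 60*x - 72
which factors as (x - 2)^3*(x + 3)^2. The eigenvalues (with algebraic multiplicities) are λ = -3 with multiplicity 2, λ = 2 with multiplicity 3.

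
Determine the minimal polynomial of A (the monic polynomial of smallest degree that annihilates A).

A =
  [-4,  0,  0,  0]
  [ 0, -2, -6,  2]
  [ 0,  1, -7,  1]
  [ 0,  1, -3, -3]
x^2 + 8*x + 16

The characteristic polynomial is χ_A(x) = (x + 4)^4, so the eigenvalues are known. The minimal polynomial is
  m_A(x) = Π_λ (x − λ)^{k_λ}
where k_λ is the size of the *largest* Jordan block for λ (equivalently, the smallest k with (A − λI)^k v = 0 for every generalised eigenvector v of λ).

  λ = -4: largest Jordan block has size 2, contributing (x + 4)^2

So m_A(x) = (x + 4)^2 = x^2 + 8*x + 16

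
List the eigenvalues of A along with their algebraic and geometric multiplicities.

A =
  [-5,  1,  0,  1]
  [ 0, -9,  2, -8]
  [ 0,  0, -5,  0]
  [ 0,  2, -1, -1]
λ = -5: alg = 4, geom = 2

Step 1 — factor the characteristic polynomial to read off the algebraic multiplicities:
  χ_A(x) = (x + 5)^4

Step 2 — compute geometric multiplicities via the rank-nullity identity g(λ) = n − rank(A − λI):
  rank(A − (-5)·I) = 2, so dim ker(A − (-5)·I) = n − 2 = 2

Summary:
  λ = -5: algebraic multiplicity = 4, geometric multiplicity = 2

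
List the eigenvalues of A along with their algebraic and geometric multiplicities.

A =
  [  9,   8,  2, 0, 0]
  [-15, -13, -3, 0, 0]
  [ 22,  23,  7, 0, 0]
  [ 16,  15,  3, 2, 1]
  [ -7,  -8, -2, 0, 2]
λ = -1: alg = 1, geom = 1; λ = 2: alg = 4, geom = 2

Step 1 — factor the characteristic polynomial to read off the algebraic multiplicities:
  χ_A(x) = (x - 2)^4*(x + 1)

Step 2 — compute geometric multiplicities via the rank-nullity identity g(λ) = n − rank(A − λI):
  rank(A − (-1)·I) = 4, so dim ker(A − (-1)·I) = n − 4 = 1
  rank(A − (2)·I) = 3, so dim ker(A − (2)·I) = n − 3 = 2

Summary:
  λ = -1: algebraic multiplicity = 1, geometric multiplicity = 1
  λ = 2: algebraic multiplicity = 4, geometric multiplicity = 2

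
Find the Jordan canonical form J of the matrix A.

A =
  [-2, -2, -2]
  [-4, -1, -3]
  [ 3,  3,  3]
J_3(0)

The characteristic polynomial is
  det(x·I − A) = x^3

Eigenvalues and multiplicities (the geometric multiplicity of λ is n − rank(A − λI), which equals the number of Jordan blocks for λ):
  λ = 0: algebraic multiplicity = 3, geometric multiplicity = 1

Determining the block sizes for each eigenvalue:
  λ = 0: one block (gm = 1), so the single block has size am = 3 → block sizes [3]

Assembling the blocks gives a Jordan form
J =
  [0, 1, 0]
  [0, 0, 1]
  [0, 0, 0]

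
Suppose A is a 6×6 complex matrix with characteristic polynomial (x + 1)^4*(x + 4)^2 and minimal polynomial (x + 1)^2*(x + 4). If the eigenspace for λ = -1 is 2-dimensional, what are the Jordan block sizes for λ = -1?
Block sizes for λ = -1: [2, 2]

Step 1 — from the characteristic polynomial, algebraic multiplicity of λ = -1 is 4. From dim ker(A − (-1)·I) = 2, there are exactly 2 Jordan blocks for λ = -1.
Step 2 — from the minimal polynomial, the factor (x + 1)^2 tells us the largest block for λ = -1 has size 2.
Step 3 — with total size 4, 2 blocks, and largest block 2, the block sizes (in nonincreasing order) are [2, 2].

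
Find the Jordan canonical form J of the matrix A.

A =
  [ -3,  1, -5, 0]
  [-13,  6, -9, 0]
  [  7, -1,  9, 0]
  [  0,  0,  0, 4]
J_3(4) ⊕ J_1(4)

The characteristic polynomial is
  det(x·I − A) = x^4 - 16*x^3 + 96*x^2 - 256*x + 256 = (x - 4)^4

Eigenvalues and multiplicities (the geometric multiplicity of λ is n − rank(A − λI), which equals the number of Jordan blocks for λ):
  λ = 4: algebraic multiplicity = 4, geometric multiplicity = 2

Determining the block sizes for each eigenvalue:
  λ = 4: with am = 4 and gm = 2, the partition is not yet determined (e.g. several partitions of 4 into 2 parts exist). Let N = A − (4)·I. Computing rank(N^1) = 2, rank(N^2) = 1, rank(N^3) = 0; the number of blocks of size ≥ j is rank(N^{j−1}) − rank(N^j), giving [2, 1, 1]. So we have 1 block(s) of size 3, 1 block(s) of size 1 → block sizes [3, 1]

Assembling the blocks gives a Jordan form
J =
  [4, 1, 0, 0]
  [0, 4, 1, 0]
  [0, 0, 4, 0]
  [0, 0, 0, 4]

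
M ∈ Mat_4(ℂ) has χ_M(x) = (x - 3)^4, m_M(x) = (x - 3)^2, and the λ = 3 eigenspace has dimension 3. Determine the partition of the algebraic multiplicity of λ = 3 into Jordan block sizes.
Block sizes for λ = 3: [2, 1, 1]

Step 1 — from the characteristic polynomial, algebraic multiplicity of λ = 3 is 4. From dim ker(M − (3)·I) = 3, there are exactly 3 Jordan blocks for λ = 3.
Step 2 — from the minimal polynomial, the factor (x − 3)^2 tells us the largest block for λ = 3 has size 2.
Step 3 — with total size 4, 3 blocks, and largest block 2, the block sizes (in nonincreasing order) are [2, 1, 1].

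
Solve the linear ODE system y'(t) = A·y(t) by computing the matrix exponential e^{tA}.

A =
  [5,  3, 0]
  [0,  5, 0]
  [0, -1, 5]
e^{tA} =
  [exp(5*t), 3*t*exp(5*t), 0]
  [0, exp(5*t), 0]
  [0, -t*exp(5*t), exp(5*t)]

Strategy: write A = P · J · P⁻¹ where J is a Jordan canonical form, so e^{tA} = P · e^{tJ} · P⁻¹, and e^{tJ} can be computed block-by-block.

A has Jordan form
J =
  [5, 1, 0]
  [0, 5, 0]
  [0, 0, 5]
(up to reordering of blocks).

Per-block formulas:
  For a 1×1 block at λ = 5: exp(t · [5]) = [e^(5t)].
  For a 2×2 Jordan block J_2(5): exp(t · J_2(5)) = e^(5t)·(I + t·N), where N is the 2×2 nilpotent shift.

After assembling e^{tJ} and conjugating by P, we get:

e^{tA} =
  [exp(5*t), 3*t*exp(5*t), 0]
  [0, exp(5*t), 0]
  [0, -t*exp(5*t), exp(5*t)]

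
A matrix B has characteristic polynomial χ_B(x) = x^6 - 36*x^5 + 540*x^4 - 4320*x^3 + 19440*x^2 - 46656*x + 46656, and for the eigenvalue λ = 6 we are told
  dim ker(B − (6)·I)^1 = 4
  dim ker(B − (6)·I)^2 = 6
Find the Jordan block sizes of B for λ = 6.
Block sizes for λ = 6: [2, 2, 1, 1]

From the dimensions of kernels of powers, the number of Jordan blocks of size at least j is d_j − d_{j−1} where d_j = dim ker(N^j) (with d_0 = 0). Computing the differences gives [4, 2].
The number of blocks of size exactly k is (#blocks of size ≥ k) − (#blocks of size ≥ k + 1), so the partition is: 2 block(s) of size 1, 2 block(s) of size 2.
In nonincreasing order the block sizes are [2, 2, 1, 1].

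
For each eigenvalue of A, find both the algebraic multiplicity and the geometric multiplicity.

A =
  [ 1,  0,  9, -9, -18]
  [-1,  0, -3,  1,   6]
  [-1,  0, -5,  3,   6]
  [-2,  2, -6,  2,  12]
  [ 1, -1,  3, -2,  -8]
λ = -2: alg = 5, geom = 3

Step 1 — factor the characteristic polynomial to read off the algebraic multiplicities:
  χ_A(x) = (x + 2)^5

Step 2 — compute geometric multiplicities via the rank-nullity identity g(λ) = n − rank(A − λI):
  rank(A − (-2)·I) = 2, so dim ker(A − (-2)·I) = n − 2 = 3

Summary:
  λ = -2: algebraic multiplicity = 5, geometric multiplicity = 3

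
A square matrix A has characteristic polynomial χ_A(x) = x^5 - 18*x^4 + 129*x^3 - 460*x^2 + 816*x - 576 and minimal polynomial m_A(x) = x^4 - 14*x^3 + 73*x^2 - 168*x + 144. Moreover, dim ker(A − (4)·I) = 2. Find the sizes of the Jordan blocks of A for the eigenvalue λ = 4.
Block sizes for λ = 4: [2, 1]

Step 1 — from the characteristic polynomial, algebraic multiplicity of λ = 4 is 3. From dim ker(A − (4)·I) = 2, there are exactly 2 Jordan blocks for λ = 4.
Step 2 — from the minimal polynomial, the factor (x − 4)^2 tells us the largest block for λ = 4 has size 2.
Step 3 — with total size 3, 2 blocks, and largest block 2, the block sizes (in nonincreasing order) are [2, 1].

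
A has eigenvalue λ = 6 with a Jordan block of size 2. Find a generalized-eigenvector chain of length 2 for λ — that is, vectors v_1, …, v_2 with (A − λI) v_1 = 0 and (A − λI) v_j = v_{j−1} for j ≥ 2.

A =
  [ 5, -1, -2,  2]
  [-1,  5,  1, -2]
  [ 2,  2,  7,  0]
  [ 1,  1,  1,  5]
A Jordan chain for λ = 6 of length 2:
v_1 = (1, -1, 0, 0)ᵀ
v_2 = (1, 0, -2, -1)ᵀ

Let N = A − (6)·I. We want v_2 with N^2 v_2 = 0 but N^1 v_2 ≠ 0; then v_{j-1} := N · v_j for j = 2, …, 2.

Pick v_2 = (1, 0, -2, -1)ᵀ.
Then v_1 = N · v_2 = (1, -1, 0, 0)ᵀ.

Sanity check: (A − (6)·I) v_1 = (0, 0, 0, 0)ᵀ = 0. ✓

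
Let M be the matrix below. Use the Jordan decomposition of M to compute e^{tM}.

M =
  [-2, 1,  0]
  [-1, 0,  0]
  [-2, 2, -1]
e^{tM} =
  [-t*exp(-t) + exp(-t), t*exp(-t), 0]
  [-t*exp(-t), t*exp(-t) + exp(-t), 0]
  [-2*t*exp(-t), 2*t*exp(-t), exp(-t)]

Strategy: write M = P · J · P⁻¹ where J is a Jordan canonical form, so e^{tM} = P · e^{tJ} · P⁻¹, and e^{tJ} can be computed block-by-block.

M has Jordan form
J =
  [-1,  1,  0]
  [ 0, -1,  0]
  [ 0,  0, -1]
(up to reordering of blocks).

Per-block formulas:
  For a 1×1 block at λ = -1: exp(t · [-1]) = [e^(-1t)].
  For a 2×2 Jordan block J_2(-1): exp(t · J_2(-1)) = e^(-1t)·(I + t·N), where N is the 2×2 nilpotent shift.

After assembling e^{tJ} and conjugating by P, we get:

e^{tM} =
  [-t*exp(-t) + exp(-t), t*exp(-t), 0]
  [-t*exp(-t), t*exp(-t) + exp(-t), 0]
  [-2*t*exp(-t), 2*t*exp(-t), exp(-t)]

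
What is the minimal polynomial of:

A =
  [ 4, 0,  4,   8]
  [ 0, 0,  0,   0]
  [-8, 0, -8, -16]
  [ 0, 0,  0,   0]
x^2 + 4*x

The characteristic polynomial is χ_A(x) = x^3*(x + 4), so the eigenvalues are known. The minimal polynomial is
  m_A(x) = Π_λ (x − λ)^{k_λ}
where k_λ is the size of the *largest* Jordan block for λ (equivalently, the smallest k with (A − λI)^k v = 0 for every generalised eigenvector v of λ).

  λ = -4: largest Jordan block has size 1, contributing (x + 4)
  λ = 0: largest Jordan block has size 1, contributing (x − 0)

So m_A(x) = x*(x + 4) = x^2 + 4*x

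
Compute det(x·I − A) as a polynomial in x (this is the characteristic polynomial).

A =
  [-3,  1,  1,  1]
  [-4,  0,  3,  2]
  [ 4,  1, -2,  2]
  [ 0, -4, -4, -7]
x^4 + 12*x^3 + 54*x^2 + 108*x + 81

Expanding det(x·I − A) (e.g. by cofactor expansion or by noting that A is similar to its Jordan form J, which has the same characteristic polynomial as A) gives
  χ_A(x) = x^4 + 12*x^3 + 54*x^2 + 108*x + 81
which factors as (x + 3)^4. The eigenvalues (with algebraic multiplicities) are λ = -3 with multiplicity 4.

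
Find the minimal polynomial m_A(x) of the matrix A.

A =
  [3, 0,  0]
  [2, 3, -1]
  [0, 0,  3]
x^2 - 6*x + 9

The characteristic polynomial is χ_A(x) = (x - 3)^3, so the eigenvalues are known. The minimal polynomial is
  m_A(x) = Π_λ (x − λ)^{k_λ}
where k_λ is the size of the *largest* Jordan block for λ (equivalently, the smallest k with (A − λI)^k v = 0 for every generalised eigenvector v of λ).

  λ = 3: largest Jordan block has size 2, contributing (x − 3)^2

So m_A(x) = (x - 3)^2 = x^2 - 6*x + 9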